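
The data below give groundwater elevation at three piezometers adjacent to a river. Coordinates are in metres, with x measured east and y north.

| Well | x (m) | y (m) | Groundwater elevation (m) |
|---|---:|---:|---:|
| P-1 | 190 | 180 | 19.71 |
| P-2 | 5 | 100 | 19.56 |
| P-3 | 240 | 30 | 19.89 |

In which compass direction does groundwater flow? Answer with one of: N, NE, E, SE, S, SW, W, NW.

Differences from P-1: to P-2 (Δx, Δy, Δh) = (-185, -80, -0.15); to P-3 = (50, -150, +0.18).
Solve a·Δx + b·Δy = Δh: det = (-185)·(-150) − 50·(-80) = 31750.
∂h/∂x = [(-0.15)·(-150) − (+0.18)·(-80)] / 31750 = +0.001162
∂h/∂y = [(-185)·(+0.18) − 50·(-0.15)] / 31750 = -0.0008126
Flow = −∇h = (-0.001162 east, +0.0008126 north), which points northwest.

NW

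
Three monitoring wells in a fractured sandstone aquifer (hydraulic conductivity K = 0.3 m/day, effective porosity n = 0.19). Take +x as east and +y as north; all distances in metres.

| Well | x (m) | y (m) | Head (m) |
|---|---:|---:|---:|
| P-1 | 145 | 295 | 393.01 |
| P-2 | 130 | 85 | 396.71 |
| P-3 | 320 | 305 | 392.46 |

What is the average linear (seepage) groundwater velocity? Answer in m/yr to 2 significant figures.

10 m/yr

Taking P-1 as reference: P-2−P-1 = (-15, -210, +3.70); P-3−P-1 = (175, 10, -0.55).
Determinant of the coordinate differences = (-15)·10 − 175·(-210) = 36600.
∂h/∂x = [(+3.70)·10 − (-0.55)·(-210)] / 36600 = -0.002145
∂h/∂y = [(-15)·(-0.55) − 175·(+3.70)] / 36600 = -0.01747
|∇h| = √(-0.002145² + -0.01747²) = 0.0176
Seepage velocity v = K·i/n = 0.3 × 0.0176 / 0.19 = 0.02779 m/day = 10.15 m/yr.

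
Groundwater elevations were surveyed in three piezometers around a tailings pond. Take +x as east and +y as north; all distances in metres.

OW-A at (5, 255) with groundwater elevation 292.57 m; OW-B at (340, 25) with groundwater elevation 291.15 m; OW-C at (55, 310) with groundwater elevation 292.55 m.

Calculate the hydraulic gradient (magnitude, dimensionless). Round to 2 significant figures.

Three-point gradient (reference OW-A): Δ to OW-B = (335, -230, -1.42), Δ to OW-C = (50, 55, -0.02).
∂h/∂x = -0.002764, ∂h/∂y = +0.002149 (det = 29925).
|∇h| = √(-0.002764² + 0.002149²) = 0.003501

0.0035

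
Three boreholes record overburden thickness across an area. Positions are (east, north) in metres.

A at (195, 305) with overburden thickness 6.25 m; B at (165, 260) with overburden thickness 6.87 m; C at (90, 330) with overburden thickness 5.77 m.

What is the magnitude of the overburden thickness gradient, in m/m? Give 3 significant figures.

0.0146 m/m

Taking A as reference: B−A = (-30, -45, +0.62); C−A = (-105, 25, -0.48).
Solve a·Δx + b·Δy = Δd: det = (-30)·25 − (-105)·(-45) = -5475.
∂d/∂x = [(+0.62)·25 − (-0.48)·(-45)] / -5475 = +0.001114
∂d/∂y = [(-30)·(-0.48) − (-105)·(+0.62)] / -5475 = -0.01452
|∇f| = √(0.001114² + -0.01452²) = 0.01456 m/m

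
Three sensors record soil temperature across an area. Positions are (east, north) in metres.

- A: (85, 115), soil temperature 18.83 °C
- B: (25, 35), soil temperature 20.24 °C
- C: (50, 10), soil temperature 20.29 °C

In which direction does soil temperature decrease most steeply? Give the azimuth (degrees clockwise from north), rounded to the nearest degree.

Taking A as reference: B−A = (-60, -80, +1.41); C−A = (-35, -105, +1.46).
Solve a·Δx + b·Δy = ΔT: det = (-60)·(-105) − (-35)·(-80) = 3500.
∂T/∂x = [(+1.41)·(-105) − (+1.46)·(-80)] / 3500 = -0.008929
∂T/∂y = [(-60)·(+1.46) − (-35)·(+1.41)] / 3500 = -0.01093
Steepest decrease is along −∇f: components (+0.008929 E, +0.01093 N).
Azimuth = atan2(+0.008929, +0.01093) = 39.2° ≈ 039°.

039°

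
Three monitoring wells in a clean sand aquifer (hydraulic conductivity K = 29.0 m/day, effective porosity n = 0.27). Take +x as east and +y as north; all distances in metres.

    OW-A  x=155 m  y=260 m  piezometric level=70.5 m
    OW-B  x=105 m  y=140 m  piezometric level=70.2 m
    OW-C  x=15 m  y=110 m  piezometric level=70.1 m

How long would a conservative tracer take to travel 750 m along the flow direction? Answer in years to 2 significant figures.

8.0 years

With h = a·x + b·y + c and OW-A as origin, the differences give:
  (-50)·a + (-120)·b = -0.3
  (-140)·a + (-150)·b = -0.4
Eliminate b (×(-150) and ×(-120), subtract): -9300·a = -3.00 → a = ∂h/∂x = +0.0003226
Back-substitute: b = ∂h/∂y = +0.002366.
|∇h| = √(0.0003226² + 0.002366²) = 0.002388
Seepage velocity v = K·i/n = 29.0 × 0.002388 / 0.27 = 0.2565 m/day.
t = 750 / 0.2565 = 2924 days = 8.01 years.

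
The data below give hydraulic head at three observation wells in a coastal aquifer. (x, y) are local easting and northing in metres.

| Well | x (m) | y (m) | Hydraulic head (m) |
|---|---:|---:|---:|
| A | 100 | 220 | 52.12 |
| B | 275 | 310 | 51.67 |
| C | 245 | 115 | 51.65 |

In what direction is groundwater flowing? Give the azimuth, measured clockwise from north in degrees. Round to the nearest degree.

Taking A as reference: B−A = (175, 90, -0.45); C−A = (145, -105, -0.47).
Determinant of the coordinate differences = 175·(-105) − 145·90 = -31425.
∂h/∂x = [(-0.45)·(-105) − (-0.47)·90] / -31425 = -0.002850
∂h/∂y = [175·(-0.47) − 145·(-0.45)] / -31425 = +0.0005410
Flow direction (−∇h) has components (+0.002850 E, -0.0005410 N).
Azimuth = atan2(E, N) = atan2(+0.002850, -0.0005410) = 100.7° ≈ 101°.

101°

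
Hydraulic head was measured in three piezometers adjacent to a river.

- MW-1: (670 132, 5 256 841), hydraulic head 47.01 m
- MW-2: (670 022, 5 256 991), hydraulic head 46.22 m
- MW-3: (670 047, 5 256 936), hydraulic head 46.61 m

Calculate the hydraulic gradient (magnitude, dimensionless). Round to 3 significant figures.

Differences from MW-1: to MW-2 (Δx, Δy, Δh) = (-110, 150, -0.79); to MW-3 = (-85, 95, -0.40).
Determinant of the coordinate differences = (-110)·95 − (-85)·150 = 2300.
∂h/∂x = [(-0.79)·95 − (-0.40)·150] / 2300 = -0.006543
∂h/∂y = [(-110)·(-0.40) − (-85)·(-0.79)] / 2300 = -0.01007
|∇h| = √(-0.006543² + -0.01007²) = 0.01201

0.0120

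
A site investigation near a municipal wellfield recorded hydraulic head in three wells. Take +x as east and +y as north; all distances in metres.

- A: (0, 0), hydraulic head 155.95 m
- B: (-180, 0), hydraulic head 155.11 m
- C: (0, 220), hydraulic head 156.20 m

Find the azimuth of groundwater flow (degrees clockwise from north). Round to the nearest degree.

256°

∂h/∂x = (155.11 − 155.95) / (-180 − 0) = +0.004667
∂h/∂y = (156.20 − 155.95) / (220 − 0) = +0.001136
Flow direction (−∇h) has components (-0.004667 E, -0.001136 N).
Azimuth = atan2(E, N) = atan2(-0.004667, -0.001136) = 256.3° ≈ 256°.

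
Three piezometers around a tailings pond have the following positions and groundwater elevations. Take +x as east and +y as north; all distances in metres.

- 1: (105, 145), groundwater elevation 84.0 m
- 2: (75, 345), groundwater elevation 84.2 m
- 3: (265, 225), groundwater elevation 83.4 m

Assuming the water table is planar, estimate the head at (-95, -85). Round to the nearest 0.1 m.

84.7 m

Taking 1 as reference: 2−1 = (-30, 200, +0.2); 3−1 = (160, 80, -0.6).
Determinant of the coordinate differences = (-30)·80 − 160·200 = -34400.
∂h/∂x = [(+0.2)·80 − (-0.6)·200] / -34400 = -0.003953
∂h/∂y = [(-30)·(-0.6) − 160·(+0.2)] / -34400 = +0.0004070
h(-95, -85) = 84.0 + (-0.003953)·(-200) + (+0.0004070)·(-230) = 84.0 +0.791 -0.094 = 84.697 m.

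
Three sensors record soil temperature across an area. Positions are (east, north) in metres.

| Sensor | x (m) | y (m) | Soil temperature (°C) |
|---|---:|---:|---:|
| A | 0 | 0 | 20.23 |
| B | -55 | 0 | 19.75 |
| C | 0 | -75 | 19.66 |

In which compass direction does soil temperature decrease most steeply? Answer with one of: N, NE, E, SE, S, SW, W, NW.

SW

∂T/∂x = (19.75 − 20.23) / (-55 − 0) = +0.008727
∂T/∂y = (19.66 − 20.23) / (-75 − 0) = +0.007600
Steepest decrease is along −∇f = (-0.008727 E, -0.007600 N) → southwest.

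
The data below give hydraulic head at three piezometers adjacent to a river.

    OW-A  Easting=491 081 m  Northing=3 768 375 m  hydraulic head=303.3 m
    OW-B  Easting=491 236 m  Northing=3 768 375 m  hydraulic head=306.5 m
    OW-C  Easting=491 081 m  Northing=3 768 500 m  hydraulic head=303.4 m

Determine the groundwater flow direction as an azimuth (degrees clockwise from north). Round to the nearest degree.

268°

∂h/∂x = (306.5 − 303.3) / (491236 − 491081) = +0.02065
∂h/∂y = (303.4 − 303.3) / (3768500 − 3768375) = +0.0008000
Flow direction (−∇h) has components (-0.02065 E, -0.0008000 N).
Azimuth = atan2(E, N) = atan2(-0.02065, -0.0008000) = 267.8° ≈ 268°.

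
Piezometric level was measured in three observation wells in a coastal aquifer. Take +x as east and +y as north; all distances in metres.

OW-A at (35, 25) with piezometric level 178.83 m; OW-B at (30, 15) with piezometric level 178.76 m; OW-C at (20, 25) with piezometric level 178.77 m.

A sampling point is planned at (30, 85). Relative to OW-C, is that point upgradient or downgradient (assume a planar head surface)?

Three-point gradient (reference OW-A): Δ to OW-B = (-5, -10, -0.07), Δ to OW-C = (-15, 0, -0.06).
∂h/∂x = +0.004000, ∂h/∂y = +0.005000 (det = -150).
Head at (30, 85) = 178.83 + (+0.004000)·(-5) + (+0.005000)·(60) = 179.11 m.
That is higher than the 178.77 m at OW-C, so the point is upgradient.

upgradient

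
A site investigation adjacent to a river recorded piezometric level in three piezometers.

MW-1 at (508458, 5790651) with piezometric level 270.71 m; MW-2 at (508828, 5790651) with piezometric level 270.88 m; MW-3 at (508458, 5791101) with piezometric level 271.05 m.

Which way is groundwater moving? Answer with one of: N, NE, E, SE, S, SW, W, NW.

SW

∂h/∂x = (270.88 − 270.71) / (508828 − 508458) = +0.0004595
∂h/∂y = (271.05 − 270.71) / (5791101 − 5790651) = +0.0007556
Flow = −∇h = (-0.0004595 east, -0.0007556 north), which points southwest.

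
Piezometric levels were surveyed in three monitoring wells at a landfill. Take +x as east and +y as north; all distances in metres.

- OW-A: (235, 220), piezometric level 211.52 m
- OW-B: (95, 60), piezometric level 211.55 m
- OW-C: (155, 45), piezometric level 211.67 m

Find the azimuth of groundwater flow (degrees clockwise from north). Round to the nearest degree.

315°

With h = a·x + b·y + c and OW-A as origin, the differences give:
  (-140)·a + (-160)·b = +0.03
  (-80)·a + (-175)·b = +0.15
Eliminate b (×(-175) and ×(-160), subtract): 11700·a = 18.750 → a = ∂h/∂x = +0.001603
Back-substitute: b = ∂h/∂y = -0.001590.
Flow direction (−∇h) has components (-0.001603 E, +0.001590 N).
Azimuth = atan2(E, N) = atan2(-0.001603, +0.001590) = 314.8° ≈ 315°.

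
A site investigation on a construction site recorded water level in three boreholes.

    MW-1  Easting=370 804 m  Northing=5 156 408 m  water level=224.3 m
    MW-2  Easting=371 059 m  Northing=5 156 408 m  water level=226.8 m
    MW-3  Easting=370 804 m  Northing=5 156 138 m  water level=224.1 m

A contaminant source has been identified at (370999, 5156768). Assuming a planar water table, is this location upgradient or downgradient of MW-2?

downgradient

∂h/∂x = (226.8 − 224.3) / (371059 − 370804) = +0.009804
∂h/∂y = (224.1 − 224.3) / (5156138 − 5156408) = +0.0007407
Head at (370999, 5156768) = 224.3 + (+0.009804)·(195) + (+0.0007407)·(360) = 226.48 m.
That is lower than the 226.8 m at MW-2, so the point is downgradient.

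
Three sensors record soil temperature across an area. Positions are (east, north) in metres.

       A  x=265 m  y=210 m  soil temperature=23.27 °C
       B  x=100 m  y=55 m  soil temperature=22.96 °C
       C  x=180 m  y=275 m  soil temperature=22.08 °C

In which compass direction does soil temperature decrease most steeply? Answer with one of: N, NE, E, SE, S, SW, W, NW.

Taking A as reference: B−A = (-165, -155, -0.31); C−A = (-85, 65, -1.19).
Determinant of the coordinate differences = (-165)·65 − (-85)·(-155) = -23900.
∂T/∂x = [(-0.31)·65 − (-1.19)·(-155)] / -23900 = +0.008561
∂T/∂y = [(-165)·(-1.19) − (-85)·(-0.31)] / -23900 = -0.007113
Steepest decrease is along −∇f = (-0.008561 E, +0.007113 N) → northwest.

NW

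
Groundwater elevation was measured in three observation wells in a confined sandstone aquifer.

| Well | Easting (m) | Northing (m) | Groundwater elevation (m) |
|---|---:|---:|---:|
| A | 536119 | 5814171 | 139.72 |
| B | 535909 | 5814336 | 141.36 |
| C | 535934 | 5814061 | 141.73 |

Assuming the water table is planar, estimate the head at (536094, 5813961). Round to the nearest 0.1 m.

Taking A as reference: B−A = (-210, 165, +1.64); C−A = (-185, -110, +2.01).
Solve a·Δx + b·Δy = Δh: det = (-210)·(-110) − (-185)·165 = 53625.
∂h/∂x = [(+1.64)·(-110) − (+2.01)·165] / 53625 = -0.009549
∂h/∂y = [(-210)·(+2.01) − (-185)·(+1.64)] / 53625 = -0.002214
h(536094, 5813961) = 139.72 + (-0.009549)·(-25) + (-0.002214)·(-210) = 139.72 +0.239 +0.465 = 140.424 m.

140.4 m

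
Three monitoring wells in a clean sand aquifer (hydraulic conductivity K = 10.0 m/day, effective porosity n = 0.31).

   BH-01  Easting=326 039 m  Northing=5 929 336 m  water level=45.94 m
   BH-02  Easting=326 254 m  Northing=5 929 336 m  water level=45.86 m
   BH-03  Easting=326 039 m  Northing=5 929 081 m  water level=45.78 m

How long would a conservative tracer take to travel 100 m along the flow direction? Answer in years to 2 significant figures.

12 years

∂h/∂x = (45.86 − 45.94) / (326254 − 326039) = -0.0003721
∂h/∂y = (45.78 − 45.94) / (5929081 − 5929336) = +0.0006275
|∇h| = √(-0.0003721² + 0.0006275²) = 0.0007295
Seepage velocity v = K·i/n = 10.0 × 0.0007295 / 0.31 = 0.02353 m/day.
t = 100 / 0.02353 = 4250 days = 11.6 years.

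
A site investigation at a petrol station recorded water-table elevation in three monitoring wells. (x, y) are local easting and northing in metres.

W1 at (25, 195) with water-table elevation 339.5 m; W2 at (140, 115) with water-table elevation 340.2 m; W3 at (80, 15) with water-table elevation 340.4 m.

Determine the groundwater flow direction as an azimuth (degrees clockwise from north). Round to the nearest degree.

With h = a·x + b·y + c and W1 as origin, the differences give:
  115·a + (-80)·b = +0.7
  55·a + (-180)·b = +0.9
Eliminate b (×(-180) and ×(-80), subtract): -16300·a = -54.00 → a = ∂h/∂x = +0.003313
Back-substitute: b = ∂h/∂y = -0.003988.
Flow direction (−∇h) has components (-0.003313 E, +0.003988 N).
Azimuth = atan2(E, N) = atan2(-0.003313, +0.003988) = 320.3° ≈ 320°.

320°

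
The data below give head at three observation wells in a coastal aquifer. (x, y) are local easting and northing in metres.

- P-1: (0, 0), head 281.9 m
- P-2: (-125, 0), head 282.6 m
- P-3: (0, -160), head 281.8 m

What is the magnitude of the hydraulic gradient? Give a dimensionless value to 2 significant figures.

0.0056

∂h/∂x = (282.6 − 281.9) / (-125 − 0) = -0.005600
∂h/∂y = (281.8 − 281.9) / (-160 − 0) = +0.0006250
|∇h| = √(-0.005600² + 0.0006250²) = 0.005635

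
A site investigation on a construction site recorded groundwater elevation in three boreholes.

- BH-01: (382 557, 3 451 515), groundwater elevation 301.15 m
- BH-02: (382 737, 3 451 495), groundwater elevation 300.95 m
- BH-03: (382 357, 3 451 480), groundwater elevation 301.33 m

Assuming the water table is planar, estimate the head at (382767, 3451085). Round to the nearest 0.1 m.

Differences from BH-01: to BH-02 (Δx, Δy, Δh) = (180, -20, -0.20); to BH-03 = (-200, -35, +0.18).
Determinant of the coordinate differences = 180·(-35) − (-200)·(-20) = -10300.
∂h/∂x = [(-0.20)·(-35) − (+0.18)·(-20)] / -10300 = -0.001029
∂h/∂y = [180·(+0.18) − (-200)·(-0.20)] / -10300 = +0.0007379
h(382767, 3451085) = 301.15 + (-0.001029)·(210) + (+0.0007379)·(-430) = 301.15 -0.216 -0.317 = 300.617 m.

300.6 m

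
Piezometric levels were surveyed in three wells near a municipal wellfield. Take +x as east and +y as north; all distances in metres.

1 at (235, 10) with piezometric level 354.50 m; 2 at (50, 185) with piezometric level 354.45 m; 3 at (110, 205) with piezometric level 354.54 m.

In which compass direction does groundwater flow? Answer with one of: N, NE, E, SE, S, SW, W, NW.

Differences from 1: to 2 (Δx, Δy, Δh) = (-185, 175, -0.05); to 3 = (-125, 195, +0.04).
Determinant of the coordinate differences = (-185)·195 − (-125)·175 = -14200.
∂h/∂x = [(-0.05)·195 − (+0.04)·175] / -14200 = +0.001180
∂h/∂y = [(-185)·(+0.04) − (-125)·(-0.05)] / -14200 = +0.0009613
Flow = −∇h = (-0.001180 east, -0.0009613 north), which points southwest.

SW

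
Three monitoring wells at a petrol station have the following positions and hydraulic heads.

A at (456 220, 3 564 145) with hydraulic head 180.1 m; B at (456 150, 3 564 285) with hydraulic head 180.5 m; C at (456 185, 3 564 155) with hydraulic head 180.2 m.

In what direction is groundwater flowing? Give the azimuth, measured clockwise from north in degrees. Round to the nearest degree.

125°

With h = a·x + b·y + c and A as origin, the differences give:
  (-70)·a + 140·b = +0.4
  (-35)·a + 10·b = +0.1
Eliminate b (×10 and ×140, subtract): 4200·a = -10.00 → a = ∂h/∂x = -0.002381
Back-substitute: b = ∂h/∂y = +0.001667.
Flow direction (−∇h) has components (+0.002381 E, -0.001667 N).
Azimuth = atan2(E, N) = atan2(+0.002381, -0.001667) = 125.0° ≈ 125°.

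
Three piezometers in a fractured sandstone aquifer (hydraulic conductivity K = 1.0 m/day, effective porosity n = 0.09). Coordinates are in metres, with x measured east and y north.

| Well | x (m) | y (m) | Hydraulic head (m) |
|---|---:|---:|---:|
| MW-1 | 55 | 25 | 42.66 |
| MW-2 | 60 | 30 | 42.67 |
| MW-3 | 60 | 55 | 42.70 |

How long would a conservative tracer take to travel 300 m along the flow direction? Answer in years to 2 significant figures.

51 years

With h = a·x + b·y + c and MW-1 as origin, the differences give:
  5·a + 5·b = +0.01
  5·a + 30·b = +0.04
Eliminate b (×30 and ×5, subtract): 125·a = 0.100 → a = ∂h/∂x = +0.0008000
Back-substitute: b = ∂h/∂y = +0.001200.
|∇h| = √(0.0008000² + 0.001200²) = 0.001442
Seepage velocity v = K·i/n = 1.0 × 0.001442 / 0.09 = 0.01602 m/day.
t = 300 / 0.01602 = 1.873e+04 days = 51.3 years.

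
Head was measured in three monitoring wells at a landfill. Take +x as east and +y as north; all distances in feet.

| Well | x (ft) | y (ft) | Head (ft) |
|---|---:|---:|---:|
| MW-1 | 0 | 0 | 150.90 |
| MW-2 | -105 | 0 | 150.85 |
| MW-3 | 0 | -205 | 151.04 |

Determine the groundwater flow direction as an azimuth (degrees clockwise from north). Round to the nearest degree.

325°

∂h/∂x = (150.85 − 150.90) / (-105 − 0) = +0.0004762
∂h/∂y = (151.04 − 150.90) / (-205 − 0) = -0.0006829
Flow direction (−∇h) has components (-0.0004762 E, +0.0006829 N).
Azimuth = atan2(E, N) = atan2(-0.0004762, +0.0006829) = 325.1° ≈ 325°.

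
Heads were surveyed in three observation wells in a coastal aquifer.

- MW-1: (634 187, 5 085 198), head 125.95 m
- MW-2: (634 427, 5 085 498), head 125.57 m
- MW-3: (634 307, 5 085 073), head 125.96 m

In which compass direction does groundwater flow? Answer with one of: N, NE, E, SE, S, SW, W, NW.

NE

Taking MW-1 as reference: MW-2−MW-1 = (240, 300, -0.38); MW-3−MW-1 = (120, -125, +0.01).
Determinant of the coordinate differences = 240·(-125) − 120·300 = -66000.
∂h/∂x = [(-0.38)·(-125) − (+0.01)·300] / -66000 = -0.0006742
∂h/∂y = [240·(+0.01) − 120·(-0.38)] / -66000 = -0.0007273
Flow = −∇h = (+0.0006742 east, +0.0007273 north), which points northeast.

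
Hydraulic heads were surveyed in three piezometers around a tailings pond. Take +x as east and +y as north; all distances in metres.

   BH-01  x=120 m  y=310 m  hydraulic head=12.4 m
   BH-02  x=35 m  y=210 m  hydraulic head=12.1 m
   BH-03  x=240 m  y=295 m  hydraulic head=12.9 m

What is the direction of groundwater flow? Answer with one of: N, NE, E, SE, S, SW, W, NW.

Differences from BH-01: to BH-02 (Δx, Δy, Δh) = (-85, -100, -0.3); to BH-03 = (120, -15, +0.5).
Solve a·Δx + b·Δy = Δh: det = (-85)·(-15) − 120·(-100) = 13275.
∂h/∂x = [(-0.3)·(-15) − (+0.5)·(-100)] / 13275 = +0.004105
∂h/∂y = [(-85)·(+0.5) − 120·(-0.3)] / 13275 = -0.0004896
Flow = −∇h = (-0.004105 east, +0.0004896 north), which points west.

W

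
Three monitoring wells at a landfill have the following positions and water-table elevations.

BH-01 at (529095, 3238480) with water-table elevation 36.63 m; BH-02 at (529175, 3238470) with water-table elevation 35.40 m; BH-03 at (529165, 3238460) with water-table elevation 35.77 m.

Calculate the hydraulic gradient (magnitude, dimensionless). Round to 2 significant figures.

0.026

Differences from BH-01: to BH-02 (Δx, Δy, Δh) = (80, -10, -1.23); to BH-03 = (70, -20, -0.86).
Determinant of the coordinate differences = 80·(-20) − 70·(-10) = -900.
∂h/∂x = [(-1.23)·(-20) − (-0.86)·(-10)] / -900 = -0.01778
∂h/∂y = [80·(-0.86) − 70·(-1.23)] / -900 = -0.01922
|∇h| = √(-0.01778² + -0.01922²) = 0.02618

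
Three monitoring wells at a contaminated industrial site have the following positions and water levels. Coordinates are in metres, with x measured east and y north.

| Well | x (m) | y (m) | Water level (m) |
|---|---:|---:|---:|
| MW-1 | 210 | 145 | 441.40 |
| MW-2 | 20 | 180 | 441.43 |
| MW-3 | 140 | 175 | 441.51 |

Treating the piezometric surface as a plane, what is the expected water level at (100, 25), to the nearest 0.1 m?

With h = a·x + b·y + c and MW-1 as origin, the differences give:
  (-190)·a + 35·b = +0.03
  (-70)·a + 30·b = +0.11
Eliminate b (×30 and ×35, subtract): -3250·a = -2.950 → a = ∂h/∂x = +0.0009077
Back-substitute: b = ∂h/∂y = +0.005785.
h(100, 25) = 441.40 + (+0.0009077)·(-110) + (+0.005785)·(-120) = 441.40 -0.100 -0.694 = 440.606 m.

440.6 m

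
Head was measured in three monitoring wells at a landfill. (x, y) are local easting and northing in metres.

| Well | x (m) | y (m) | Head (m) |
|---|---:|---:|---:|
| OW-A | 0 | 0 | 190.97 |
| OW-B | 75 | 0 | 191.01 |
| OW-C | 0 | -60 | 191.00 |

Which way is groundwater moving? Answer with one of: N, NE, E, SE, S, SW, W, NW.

∂h/∂x = (191.01 − 190.97) / (75 − 0) = +0.0005333
∂h/∂y = (191.00 − 190.97) / (-60 − 0) = -0.0005000
Flow = −∇h = (-0.0005333 east, +0.0005000 north), which points northwest.

NW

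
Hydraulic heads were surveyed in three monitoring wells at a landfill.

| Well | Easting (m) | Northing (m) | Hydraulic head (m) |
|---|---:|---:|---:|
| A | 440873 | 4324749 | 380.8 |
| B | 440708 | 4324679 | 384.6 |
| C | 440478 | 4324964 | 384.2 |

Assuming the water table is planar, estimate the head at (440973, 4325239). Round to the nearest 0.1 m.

With h = a·x + b·y + c and A as origin, the differences give:
  (-165)·a + (-70)·b = +3.8
  (-395)·a + 215·b = +3.4
Eliminate b (×215 and ×(-70), subtract): -63125·a = 1055.00 → a = ∂h/∂x = -0.01671
Back-substitute: b = ∂h/∂y = -0.01489.
h(440973, 4325239) = 380.8 + (-0.01671)·(100) + (-0.01489)·(490) = 380.8 -1.671 -7.297 = 371.832 m.

371.8 m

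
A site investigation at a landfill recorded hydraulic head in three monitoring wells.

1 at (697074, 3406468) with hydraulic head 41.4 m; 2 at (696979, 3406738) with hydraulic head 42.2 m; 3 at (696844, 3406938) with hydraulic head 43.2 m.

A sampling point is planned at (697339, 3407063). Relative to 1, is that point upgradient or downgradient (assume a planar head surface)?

downgradient

Three-point gradient (reference 1): Δ to 2 = (-95, 270, +0.8), Δ to 3 = (-230, 470, +1.8).
∂h/∂x = -0.006304, ∂h/∂y = +0.0007450 (det = 17450).
Head at (697339, 3407063) = 41.4 + (-0.006304)·(265) + (+0.0007450)·(595) = 40.17 m.
That is lower than the 41.4 m at 1, so the point is downgradient.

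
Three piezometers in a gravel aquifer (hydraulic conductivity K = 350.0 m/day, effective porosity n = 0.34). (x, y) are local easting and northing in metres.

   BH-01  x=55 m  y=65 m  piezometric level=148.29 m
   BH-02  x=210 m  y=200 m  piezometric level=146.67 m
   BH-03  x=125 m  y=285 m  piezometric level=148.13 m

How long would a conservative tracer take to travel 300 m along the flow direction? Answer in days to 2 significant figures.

With h = a·x + b·y + c and BH-01 as origin, the differences give:
  155·a + 135·b = -1.62
  70·a + 220·b = -0.16
Eliminate b (×220 and ×135, subtract): 24650·a = -334.800 → a = ∂h/∂x = -0.01358
Back-substitute: b = ∂h/∂y = +0.003594.
|∇h| = √(-0.01358² + 0.003594²) = 0.01405
Seepage velocity v = K·i/n = 350.0 × 0.01405 / 0.34 = 14.46 m/day.
t = 300 / 14.46 = 20.75 days.

21 days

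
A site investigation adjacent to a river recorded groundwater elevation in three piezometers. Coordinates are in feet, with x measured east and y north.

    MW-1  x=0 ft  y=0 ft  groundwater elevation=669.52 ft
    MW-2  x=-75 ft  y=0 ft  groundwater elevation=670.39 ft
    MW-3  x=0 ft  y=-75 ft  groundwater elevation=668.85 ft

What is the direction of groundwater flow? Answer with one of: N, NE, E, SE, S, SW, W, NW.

SE

∂h/∂x = (670.39 − 669.52) / (-75 − 0) = -0.01160
∂h/∂y = (668.85 − 669.52) / (-75 − 0) = +0.008933
Flow = −∇h = (+0.01160 east, -0.008933 north), which points southeast.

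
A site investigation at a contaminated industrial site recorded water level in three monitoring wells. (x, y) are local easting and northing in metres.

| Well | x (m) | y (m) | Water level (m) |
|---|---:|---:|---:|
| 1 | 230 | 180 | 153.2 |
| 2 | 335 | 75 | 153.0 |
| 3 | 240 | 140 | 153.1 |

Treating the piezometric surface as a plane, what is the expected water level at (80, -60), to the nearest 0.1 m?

With h = a·x + b·y + c and 1 as origin, the differences give:
  105·a + (-105)·b = -0.2
  10·a + (-40)·b = -0.1
Eliminate b (×(-40) and ×(-105), subtract): -3150·a = -2.50 → a = ∂h/∂x = +0.0007937
Back-substitute: b = ∂h/∂y = +0.002698.
h(80, -60) = 153.2 + (+0.0007937)·(-150) + (+0.002698)·(-240) = 153.2 -0.119 -0.648 = 152.433 m.

152.4 m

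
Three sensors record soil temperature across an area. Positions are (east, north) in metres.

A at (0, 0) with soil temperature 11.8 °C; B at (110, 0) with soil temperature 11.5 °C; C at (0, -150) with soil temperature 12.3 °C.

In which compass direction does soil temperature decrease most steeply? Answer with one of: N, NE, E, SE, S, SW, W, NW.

NE

∂T/∂x = (11.5 − 11.8) / (110 − 0) = -0.002727
∂T/∂y = (12.3 − 11.8) / (-150 − 0) = -0.003333
Steepest decrease is along −∇f = (+0.002727 E, +0.003333 N) → northeast.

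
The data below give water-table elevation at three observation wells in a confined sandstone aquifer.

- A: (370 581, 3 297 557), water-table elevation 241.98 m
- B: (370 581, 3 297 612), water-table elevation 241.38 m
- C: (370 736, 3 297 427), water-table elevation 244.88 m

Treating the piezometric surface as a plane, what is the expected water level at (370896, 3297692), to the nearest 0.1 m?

243.5 m

Taking A as reference: B−A = (0, 55, -0.60); C−A = (155, -130, +2.90).
Determinant of the coordinate differences = 0·(-130) − 155·55 = -8525.
∂h/∂x = [(-0.60)·(-130) − (+2.90)·55] / -8525 = +0.009560
∂h/∂y = [0·(+2.90) − 155·(-0.60)] / -8525 = -0.01091
h(370896, 3297692) = 241.98 + (+0.009560)·(315) + (-0.01091)·(135) = 241.98 +3.011 -1.473 = 243.519 m.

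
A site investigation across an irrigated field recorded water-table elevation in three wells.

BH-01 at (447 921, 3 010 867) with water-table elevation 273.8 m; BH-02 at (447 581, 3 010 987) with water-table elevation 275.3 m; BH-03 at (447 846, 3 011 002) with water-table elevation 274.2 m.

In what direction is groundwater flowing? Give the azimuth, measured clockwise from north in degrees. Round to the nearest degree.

099°

Differences from BH-01: to BH-02 (Δx, Δy, Δh) = (-340, 120, +1.5); to BH-03 = (-75, 135, +0.4).
Determinant of the coordinate differences = (-340)·135 − (-75)·120 = -36900.
∂h/∂x = [(+1.5)·135 − (+0.4)·120] / -36900 = -0.004187
∂h/∂y = [(-340)·(+0.4) − (-75)·(+1.5)] / -36900 = +0.0006369
Flow direction (−∇h) has components (+0.004187 E, -0.0006369 N).
Azimuth = atan2(E, N) = atan2(+0.004187, -0.0006369) = 98.6° ≈ 099°.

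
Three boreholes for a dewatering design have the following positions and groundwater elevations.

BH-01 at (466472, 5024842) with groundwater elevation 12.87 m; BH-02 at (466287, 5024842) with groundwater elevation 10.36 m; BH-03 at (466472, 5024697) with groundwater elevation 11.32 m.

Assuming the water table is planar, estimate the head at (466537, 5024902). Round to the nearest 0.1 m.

∂h/∂x = (10.36 − 12.87) / (466287 − 466472) = +0.01357
∂h/∂y = (11.32 − 12.87) / (5024697 − 5024842) = +0.01069
h(466537, 5024902) = 12.87 + (+0.01357)·(65) + (+0.01069)·(60) = 12.87 +0.882 +0.641 = 14.393 m.

14.4 m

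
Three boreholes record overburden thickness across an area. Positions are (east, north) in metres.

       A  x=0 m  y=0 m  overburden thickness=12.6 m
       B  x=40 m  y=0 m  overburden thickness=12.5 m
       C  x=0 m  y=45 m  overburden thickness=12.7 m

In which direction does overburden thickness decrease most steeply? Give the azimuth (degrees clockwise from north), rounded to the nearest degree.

∂d/∂x = (12.5 − 12.6) / (40 − 0) = -0.002500
∂d/∂y = (12.7 − 12.6) / (45 − 0) = +0.002222
Steepest decrease is along −∇f: components (+0.002500 E, -0.002222 N).
Azimuth = atan2(+0.002500, -0.002222) = 131.6° ≈ 132°.

132°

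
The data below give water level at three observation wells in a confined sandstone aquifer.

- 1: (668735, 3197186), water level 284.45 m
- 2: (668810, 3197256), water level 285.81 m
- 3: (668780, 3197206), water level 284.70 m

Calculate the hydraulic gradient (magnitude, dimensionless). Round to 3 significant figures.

Differences from 1: to 2 (Δx, Δy, Δh) = (75, 70, +1.36); to 3 = (45, 20, +0.25).
Solve a·Δx + b·Δy = Δh: det = 75·20 − 45·70 = -1650.
∂h/∂x = [(+1.36)·20 − (+0.25)·70] / -1650 = -0.005879
∂h/∂y = [75·(+0.25) − 45·(+1.36)] / -1650 = +0.02573
|∇h| = √(-0.005879² + 0.02573²) = 0.02639

0.0264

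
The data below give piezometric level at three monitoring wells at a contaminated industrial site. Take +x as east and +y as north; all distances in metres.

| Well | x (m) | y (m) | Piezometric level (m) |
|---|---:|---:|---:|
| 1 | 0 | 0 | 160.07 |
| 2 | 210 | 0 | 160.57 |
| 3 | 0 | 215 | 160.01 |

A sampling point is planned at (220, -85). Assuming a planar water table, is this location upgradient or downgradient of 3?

upgradient

∂h/∂x = (160.57 − 160.07) / (210 − 0) = +0.002381
∂h/∂y = (160.01 − 160.07) / (215 − 0) = -0.0002791
Head at (220, -85) = 160.07 + (+0.002381)·(220) + (-0.0002791)·(-85) = 160.62 m.
That is higher than the 160.01 m at 3, so the point is upgradient.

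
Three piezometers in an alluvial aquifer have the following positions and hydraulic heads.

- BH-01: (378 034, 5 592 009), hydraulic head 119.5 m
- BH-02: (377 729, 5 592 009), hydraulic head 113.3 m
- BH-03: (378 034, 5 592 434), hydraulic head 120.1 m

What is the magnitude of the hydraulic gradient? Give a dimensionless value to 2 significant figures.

0.020

∂h/∂x = (113.3 − 119.5) / (377729 − 378034) = +0.02033
∂h/∂y = (120.1 − 119.5) / (5592434 − 5592009) = +0.001412
|∇h| = √(0.02033² + 0.001412²) = 0.02038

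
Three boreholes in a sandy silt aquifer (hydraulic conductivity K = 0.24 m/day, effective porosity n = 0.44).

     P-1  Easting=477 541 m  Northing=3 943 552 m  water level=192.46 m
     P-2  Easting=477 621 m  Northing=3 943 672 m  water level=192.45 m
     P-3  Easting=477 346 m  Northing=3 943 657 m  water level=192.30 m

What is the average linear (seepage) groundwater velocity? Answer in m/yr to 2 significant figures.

Taking P-1 as reference: P-2−P-1 = (80, 120, -0.01); P-3−P-1 = (-195, 105, -0.16).
Solve a·Δx + b·Δy = Δh: det = 80·105 − (-195)·120 = 31800.
∂h/∂x = [(-0.01)·105 − (-0.16)·120] / 31800 = +0.0005708
∂h/∂y = [80·(-0.16) − (-195)·(-0.01)] / 31800 = -0.0004638
|∇h| = √(0.0005708² + -0.0004638²) = 0.0007355
Seepage velocity v = K·i/n = 0.24 × 0.0007355 / 0.44 = 0.0004012 m/day = 0.1465 m/yr.

0.15 m/yr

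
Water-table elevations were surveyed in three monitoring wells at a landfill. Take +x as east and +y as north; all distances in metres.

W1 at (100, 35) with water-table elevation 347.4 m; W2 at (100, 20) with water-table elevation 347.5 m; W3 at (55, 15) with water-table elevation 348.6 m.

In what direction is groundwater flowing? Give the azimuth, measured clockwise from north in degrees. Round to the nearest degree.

074°

Three-point gradient (reference W1): Δ to W2 = (0, -15, +0.1), Δ to W3 = (-45, -20, +1.2).
∂h/∂x = -0.02370, ∂h/∂y = -0.006667 (det = -675).
Flow direction (−∇h) has components (+0.02370 E, +0.006667 N).
Azimuth = atan2(E, N) = atan2(+0.02370, +0.006667) = 74.3° ≈ 074°.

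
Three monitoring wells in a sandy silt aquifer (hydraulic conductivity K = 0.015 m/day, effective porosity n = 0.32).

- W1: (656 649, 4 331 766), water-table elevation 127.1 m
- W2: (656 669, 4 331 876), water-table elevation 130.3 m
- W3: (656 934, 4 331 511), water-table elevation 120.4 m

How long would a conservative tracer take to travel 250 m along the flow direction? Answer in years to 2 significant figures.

510 years

Differences from W1: to W2 (Δx, Δy, Δh) = (20, 110, +3.2); to W3 = (285, -255, -6.7).
Solve a·Δx + b·Δy = Δh: det = 20·(-255) − 285·110 = -36450.
∂h/∂x = [(+3.2)·(-255) − (-6.7)·110] / -36450 = +0.002167
∂h/∂y = [20·(-6.7) − 285·(+3.2)] / -36450 = +0.02870
|∇h| = √(0.002167² + 0.02870²) = 0.02878
Seepage velocity v = K·i/n = 0.015 × 0.02878 / 0.32 = 0.001349 m/day.
t = 250 / 0.001349 = 1.853e+05 days = 507 years.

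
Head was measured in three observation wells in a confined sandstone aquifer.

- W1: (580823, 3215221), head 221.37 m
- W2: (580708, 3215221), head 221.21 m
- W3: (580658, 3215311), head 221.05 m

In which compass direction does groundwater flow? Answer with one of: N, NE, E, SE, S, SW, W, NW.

Differences from W1: to W2 (Δx, Δy, Δh) = (-115, 0, -0.16); to W3 = (-165, 90, -0.32).
Solve a·Δx + b·Δy = Δh: det = (-115)·90 − (-165)·0 = -10350.
∂h/∂x = [(-0.16)·90 − (-0.32)·0] / -10350 = +0.001391
∂h/∂y = [(-115)·(-0.32) − (-165)·(-0.16)] / -10350 = -0.001005
Flow = −∇h = (-0.001391 east, +0.001005 north), which points northwest.

NW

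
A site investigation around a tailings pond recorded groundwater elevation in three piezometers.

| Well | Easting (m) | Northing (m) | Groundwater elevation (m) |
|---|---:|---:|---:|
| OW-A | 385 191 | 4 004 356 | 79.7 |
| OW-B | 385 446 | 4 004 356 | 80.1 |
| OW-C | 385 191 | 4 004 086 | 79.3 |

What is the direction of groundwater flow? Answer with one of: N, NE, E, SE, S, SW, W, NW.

∂h/∂x = (80.1 − 79.7) / (385446 − 385191) = +0.001569
∂h/∂y = (79.3 − 79.7) / (4004086 − 4004356) = +0.001481
Flow = −∇h = (-0.001569 east, -0.001481 north), which points southwest.

SW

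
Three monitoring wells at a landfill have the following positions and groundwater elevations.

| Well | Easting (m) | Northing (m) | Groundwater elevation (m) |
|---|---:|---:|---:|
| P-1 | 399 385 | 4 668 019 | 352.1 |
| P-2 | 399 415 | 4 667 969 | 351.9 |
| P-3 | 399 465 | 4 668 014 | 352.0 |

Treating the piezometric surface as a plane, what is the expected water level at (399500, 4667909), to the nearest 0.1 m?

Differences from P-1: to P-2 (Δx, Δy, Δh) = (30, -50, -0.2); to P-3 = (80, -5, -0.1).
Solve a·Δx + b·Δy = Δh: det = 30·(-5) − 80·(-50) = 3850.
∂h/∂x = [(-0.2)·(-5) − (-0.1)·(-50)] / 3850 = -0.001039
∂h/∂y = [30·(-0.1) − 80·(-0.2)] / 3850 = +0.003377
h(399500, 4667909) = 352.1 + (-0.001039)·(115) + (+0.003377)·(-110) = 352.1 -0.119 -0.371 = 351.609 m.

351.6 m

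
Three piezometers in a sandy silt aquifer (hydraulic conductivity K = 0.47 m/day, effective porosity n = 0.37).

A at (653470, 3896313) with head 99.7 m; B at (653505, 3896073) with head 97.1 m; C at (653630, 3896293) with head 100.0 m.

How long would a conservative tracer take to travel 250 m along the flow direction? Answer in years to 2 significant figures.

46 years

Differences from A: to B (Δx, Δy, Δh) = (35, -240, -2.6); to C = (160, -20, +0.3).
Determinant of the coordinate differences = 35·(-20) − 160·(-240) = 37700.
∂h/∂x = [(-2.6)·(-20) − (+0.3)·(-240)] / 37700 = +0.003289
∂h/∂y = [35·(+0.3) − 160·(-2.6)] / 37700 = +0.01131
|∇h| = √(0.003289² + 0.01131²) = 0.01178
Seepage velocity v = K·i/n = 0.47 × 0.01178 / 0.37 = 0.01496 m/day.
t = 250 / 0.01496 = 1.671e+04 days = 45.7 years.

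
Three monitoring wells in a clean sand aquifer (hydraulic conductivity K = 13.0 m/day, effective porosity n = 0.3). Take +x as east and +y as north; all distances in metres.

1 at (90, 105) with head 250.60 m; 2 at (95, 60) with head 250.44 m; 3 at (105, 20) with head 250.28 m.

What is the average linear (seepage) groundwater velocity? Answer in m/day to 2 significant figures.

Differences from 1: to 2 (Δx, Δy, Δh) = (5, -45, -0.16); to 3 = (15, -85, -0.32).
Determinant of the coordinate differences = 5·(-85) − 15·(-45) = 250.
∂h/∂x = [(-0.16)·(-85) − (-0.32)·(-45)] / 250 = -0.003200
∂h/∂y = [5·(-0.32) − 15·(-0.16)] / 250 = +0.003200
|∇h| = √(-0.003200² + 0.003200²) = 0.004525
Seepage velocity v = K·i/n = 13.0 × 0.004525 / 0.3 = 0.1961 m/day.

0.20 m/day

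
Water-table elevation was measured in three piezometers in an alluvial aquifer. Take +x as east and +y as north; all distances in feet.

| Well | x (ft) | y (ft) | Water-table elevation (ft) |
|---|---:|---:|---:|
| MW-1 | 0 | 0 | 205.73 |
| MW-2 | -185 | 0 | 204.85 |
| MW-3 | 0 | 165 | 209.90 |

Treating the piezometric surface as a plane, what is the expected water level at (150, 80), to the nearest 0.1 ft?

∂h/∂x = (204.85 − 205.73) / (-185 − 0) = +0.004757
∂h/∂y = (209.90 − 205.73) / (165 − 0) = +0.02527
h(150, 80) = 205.73 + (+0.004757)·(150) + (+0.02527)·(80) = 205.73 +0.714 +2.022 = 208.465 ft.

208.5 ft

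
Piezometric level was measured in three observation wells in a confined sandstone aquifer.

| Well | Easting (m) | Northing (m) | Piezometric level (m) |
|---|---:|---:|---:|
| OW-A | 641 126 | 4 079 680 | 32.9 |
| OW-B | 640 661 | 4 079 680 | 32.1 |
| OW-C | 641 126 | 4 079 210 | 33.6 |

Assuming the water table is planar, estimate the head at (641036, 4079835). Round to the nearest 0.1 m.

32.5 m

∂h/∂x = (32.1 − 32.9) / (640661 − 641126) = +0.001720
∂h/∂y = (33.6 − 32.9) / (4079210 − 4079680) = -0.001489
h(641036, 4079835) = 32.9 + (+0.001720)·(-90) + (-0.001489)·(155) = 32.9 -0.155 -0.231 = 32.514 m.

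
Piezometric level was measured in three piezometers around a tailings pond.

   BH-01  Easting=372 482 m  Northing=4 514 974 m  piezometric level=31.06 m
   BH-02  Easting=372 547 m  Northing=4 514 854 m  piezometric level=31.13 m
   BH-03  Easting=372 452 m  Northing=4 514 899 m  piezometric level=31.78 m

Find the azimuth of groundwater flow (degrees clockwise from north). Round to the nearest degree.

Differences from BH-01: to BH-02 (Δx, Δy, Δh) = (65, -120, +0.07); to BH-03 = (-30, -75, +0.72).
Determinant of the coordinate differences = 65·(-75) − (-30)·(-120) = -8475.
∂h/∂x = [(+0.07)·(-75) − (+0.72)·(-120)] / -8475 = -0.009575
∂h/∂y = [65·(+0.72) − (-30)·(+0.07)] / -8475 = -0.005770
Flow direction (−∇h) has components (+0.009575 E, +0.005770 N).
Azimuth = atan2(E, N) = atan2(+0.009575, +0.005770) = 58.9° ≈ 059°.

059°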